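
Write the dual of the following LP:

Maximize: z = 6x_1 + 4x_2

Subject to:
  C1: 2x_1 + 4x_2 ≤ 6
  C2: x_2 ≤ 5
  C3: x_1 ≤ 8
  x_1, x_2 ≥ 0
Minimize: z = 6y1 + 5y2 + 8y3

Subject to:
  C1: -2y1 - y3 ≤ -6
  C2: -4y1 - y2 ≤ -4
  y1, y2, y3 ≥ 0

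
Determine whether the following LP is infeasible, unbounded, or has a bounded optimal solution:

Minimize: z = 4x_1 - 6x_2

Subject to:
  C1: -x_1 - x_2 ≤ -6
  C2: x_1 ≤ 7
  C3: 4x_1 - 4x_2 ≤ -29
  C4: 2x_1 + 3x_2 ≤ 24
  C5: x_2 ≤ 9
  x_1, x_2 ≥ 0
The point (0, 8) satisfies every constraint, so the LP is feasible; the constraints give x_1 ≤ 7 and x_2 ≤ 9, which with x_1, x_2 ≥ 0 keep the feasible region inside a bounded box. A feasible, bounded LP attains a finite optimum at a vertex.

The LP has an optimal solution: (0, 8) with z = -48.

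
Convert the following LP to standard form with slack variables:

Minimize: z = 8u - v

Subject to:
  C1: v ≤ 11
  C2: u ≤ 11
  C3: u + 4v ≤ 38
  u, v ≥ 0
min z = 8u - v

s.t.
  v + s1 = 11
  u + s2 = 11
  u + 4v + s3 = 38
  u, v, s1, s2, s3 ≥ 0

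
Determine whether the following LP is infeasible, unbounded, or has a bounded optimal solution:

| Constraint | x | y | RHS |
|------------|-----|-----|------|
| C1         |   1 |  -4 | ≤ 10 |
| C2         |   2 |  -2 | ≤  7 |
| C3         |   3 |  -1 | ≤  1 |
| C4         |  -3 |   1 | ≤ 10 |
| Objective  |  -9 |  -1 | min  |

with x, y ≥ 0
Feasible point: (0, 0) satisfies every constraint, so the LP is feasible.
Direction d = (1, 3): for each constraint row a, a·d ≤ 0 —
  (1)(1) + (-4)(3) = -11 ≤ 0
  (2)(1) + (-2)(3) = -4 ≤ 0
  (3)(1) + (-1)(3) = 0 ≤ 0
  (-3)(1) + (1)(3) = 0 ≤ 0
and d ≥ 0, so (0, 0) + t·d stays feasible for every t ≥ 0. Along this ray z = -9x - y changes by -12 per unit t, so z → −∞.

Unbounded: there is a feasible ray along which z → −∞.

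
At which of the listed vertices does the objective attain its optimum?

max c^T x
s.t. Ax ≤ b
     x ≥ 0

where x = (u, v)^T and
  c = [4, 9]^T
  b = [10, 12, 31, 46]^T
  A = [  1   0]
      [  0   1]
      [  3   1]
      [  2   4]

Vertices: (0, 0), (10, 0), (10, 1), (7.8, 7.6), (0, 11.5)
(0, 11.5) with z = 103.5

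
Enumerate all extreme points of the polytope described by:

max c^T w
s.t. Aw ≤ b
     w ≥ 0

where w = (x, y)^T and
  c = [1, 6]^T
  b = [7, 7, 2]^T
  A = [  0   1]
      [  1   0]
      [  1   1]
Each vertex is the intersection of two constraint boundaries that also satisfies all remaining constraints:
  x = 0 and y = 0 → (0, 0)
  x + y = 2 and y = 0 → (2, 0)
  x + y = 2 and x = 0 → (0, 2)

Vertices: (0, 0), (2, 0), (0, 2)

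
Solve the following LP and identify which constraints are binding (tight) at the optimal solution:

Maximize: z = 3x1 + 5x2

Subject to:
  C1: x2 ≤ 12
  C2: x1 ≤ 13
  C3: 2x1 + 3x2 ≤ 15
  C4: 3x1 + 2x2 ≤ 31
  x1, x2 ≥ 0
Optimal: x1 = 0, x2 = 5
Slack at optimum:
  C1: slack = 7
  C2: slack = 13
  C3: slack = 0 (binding)
  C4: slack = 21
  x1 ≥ 0: x1 = 0 (binding)
  x2 ≥ 0: x2 = 5
Binding constraints: C3, x1 ≥ 0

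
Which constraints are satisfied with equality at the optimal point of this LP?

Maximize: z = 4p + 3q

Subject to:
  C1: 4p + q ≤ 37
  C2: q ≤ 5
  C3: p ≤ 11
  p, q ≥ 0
Optimal: p = 8, q = 5
Binding: C1, C2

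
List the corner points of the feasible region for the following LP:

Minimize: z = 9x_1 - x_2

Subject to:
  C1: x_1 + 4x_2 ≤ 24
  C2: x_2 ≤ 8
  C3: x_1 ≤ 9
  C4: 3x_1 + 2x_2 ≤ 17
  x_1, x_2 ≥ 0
Each vertex is the intersection of two constraint boundaries that also satisfies all remaining constraints:
  x_1 = 0 and x_2 = 0 → (0, 0)
  3x_1 + 2x_2 = 17 and x_2 = 0 → (5.667, 0)
  x_1 + 4x_2 = 24 and 3x_1 + 2x_2 = 17 → (2, 5.5)
  x_1 + 4x_2 = 24 and x_1 = 0 → (0, 6)

Vertices: (0, 0), (5.667, 0), (2, 5.5), (0, 6)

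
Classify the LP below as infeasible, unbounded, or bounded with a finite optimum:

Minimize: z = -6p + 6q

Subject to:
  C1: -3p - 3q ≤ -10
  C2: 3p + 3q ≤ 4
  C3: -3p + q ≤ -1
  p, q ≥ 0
C2 requires 3p + 3q ≤ 4, while C1 (-3p - 3q ≤ -10) is equivalent to 3p + 3q ≥ 10. Together they would need 10 ≤ 3p + 3q ≤ 4, which is impossible since 10 > 4. No point satisfies all constraints.

Infeasible — the constraint set is empty.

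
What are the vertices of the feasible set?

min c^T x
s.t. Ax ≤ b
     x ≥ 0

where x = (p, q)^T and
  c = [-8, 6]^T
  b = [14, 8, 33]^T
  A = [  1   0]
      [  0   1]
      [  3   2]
Each vertex is the intersection of two constraint boundaries that also satisfies all remaining constraints:
  p = 0 and q = 0 → (0, 0)
  3p + 2q = 33 and q = 0 → (11, 0)
  q = 8 and 3p + 2q = 33 → (5.667, 8)
  q = 8 and p = 0 → (0, 8)

Vertices: (0, 0), (11, 0), (5.667, 8), (0, 8)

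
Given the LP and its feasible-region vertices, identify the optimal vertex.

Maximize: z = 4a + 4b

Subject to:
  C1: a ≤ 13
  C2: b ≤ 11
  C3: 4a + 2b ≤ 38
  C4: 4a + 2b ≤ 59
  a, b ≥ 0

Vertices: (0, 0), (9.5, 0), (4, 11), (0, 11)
Evaluating z = 4a + 4b at each vertex:
  (0, 0): z = 0
  (9.5, 0): z = 38
  (4, 11): z = 60
  (0, 11): z = 44

The largest value is z = 60, attained at (4, 11).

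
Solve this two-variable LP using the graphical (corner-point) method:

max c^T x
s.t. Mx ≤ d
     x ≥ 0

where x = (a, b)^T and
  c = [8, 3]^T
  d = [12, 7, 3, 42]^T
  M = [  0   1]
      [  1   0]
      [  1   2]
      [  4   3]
a = 3, b = 0, z = 24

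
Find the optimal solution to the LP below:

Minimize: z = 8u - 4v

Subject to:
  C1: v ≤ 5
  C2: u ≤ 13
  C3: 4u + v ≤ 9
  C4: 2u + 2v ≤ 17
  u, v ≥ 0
u = 0, v = 5, z = -20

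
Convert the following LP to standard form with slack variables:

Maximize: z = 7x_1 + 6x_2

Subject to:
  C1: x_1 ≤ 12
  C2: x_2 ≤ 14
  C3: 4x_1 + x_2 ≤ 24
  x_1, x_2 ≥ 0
max z = 7x_1 + 6x_2

s.t.
  x_1 + s1 = 12
  x_2 + s2 = 14
  4x_1 + x_2 + s3 = 24
  x_1, x_2, s1, s2, s3 ≥ 0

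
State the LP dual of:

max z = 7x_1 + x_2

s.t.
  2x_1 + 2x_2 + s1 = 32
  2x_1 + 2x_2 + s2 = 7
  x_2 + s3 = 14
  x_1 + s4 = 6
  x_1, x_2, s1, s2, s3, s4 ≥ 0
Minimize: z = 32y1 + 7y2 + 14y3 + 6y4

Subject to:
  C1: -2y1 - 2y2 - y4 ≤ -7
  C2: -2y1 - 2y2 - y3 ≤ -1
  y1, y2, y3, y4 ≥ 0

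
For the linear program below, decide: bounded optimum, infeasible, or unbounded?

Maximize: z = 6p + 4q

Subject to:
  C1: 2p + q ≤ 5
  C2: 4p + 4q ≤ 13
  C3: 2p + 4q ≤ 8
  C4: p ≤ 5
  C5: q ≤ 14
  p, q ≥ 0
The point (2, 1) satisfies every constraint, so the LP is feasible; the constraints give p ≤ 5 and q ≤ 14, which with p, q ≥ 0 keep the feasible region inside a bounded box. A feasible, bounded LP attains a finite optimum at a vertex.

Evaluating z = 6p + 4q at each vertex:
  (0, 0): z = 0
  (2.5, 0): z = 15
  (2, 1): z = 16
  (0, 2): z = 8

The LP has an optimal solution: (2, 1) with z = 16.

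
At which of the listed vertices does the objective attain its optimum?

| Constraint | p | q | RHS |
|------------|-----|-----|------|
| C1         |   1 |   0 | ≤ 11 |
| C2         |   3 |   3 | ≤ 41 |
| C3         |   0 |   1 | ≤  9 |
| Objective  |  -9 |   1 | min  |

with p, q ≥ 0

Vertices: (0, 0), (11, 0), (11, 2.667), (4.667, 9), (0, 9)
(11, 0) with z = -99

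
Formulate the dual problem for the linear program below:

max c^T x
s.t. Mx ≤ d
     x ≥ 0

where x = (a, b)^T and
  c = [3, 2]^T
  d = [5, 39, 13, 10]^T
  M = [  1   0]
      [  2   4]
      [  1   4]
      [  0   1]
Minimize: z = 5y1 + 39y2 + 13y3 + 10y4

Subject to:
  C1: -y1 - 2y2 - y3 ≤ -3
  C2: -4y2 - 4y3 - y4 ≤ -2
  y1, y2, y3, y4 ≥ 0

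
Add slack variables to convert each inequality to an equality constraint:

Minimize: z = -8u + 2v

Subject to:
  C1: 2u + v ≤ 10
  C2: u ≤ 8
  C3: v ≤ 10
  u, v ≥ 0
min z = -8u + 2v

s.t.
  2u + v + s1 = 10
  u + s2 = 8
  v + s3 = 10
  u, v, s1, s2, s3 ≥ 0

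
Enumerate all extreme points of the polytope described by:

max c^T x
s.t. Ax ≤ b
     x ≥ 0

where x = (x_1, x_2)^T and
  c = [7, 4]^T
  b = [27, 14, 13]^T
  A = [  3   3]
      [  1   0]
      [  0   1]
Each vertex is the intersection of two constraint boundaries that also satisfies all remaining constraints:
  x_1 = 0 and x_2 = 0 → (0, 0)
  3x_1 + 3x_2 = 27 and x_2 = 0 → (9, 0)
  3x_1 + 3x_2 = 27 and x_1 = 0 → (0, 9)

Vertices: (0, 0), (9, 0), (0, 9)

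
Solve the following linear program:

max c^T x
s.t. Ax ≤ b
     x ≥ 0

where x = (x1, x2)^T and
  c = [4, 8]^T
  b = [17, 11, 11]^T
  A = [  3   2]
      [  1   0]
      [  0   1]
Each vertex is the intersection of two constraint boundaries that also satisfies all remaining constraints:
  x1 = 0 and x2 = 0 → (0, 0)
  3x1 + 2x2 = 17 and x2 = 0 → (5.667, 0)
  3x1 + 2x2 = 17 and x1 = 0 → (0, 8.5)

Evaluating z = 4x1 + 8x2 at each vertex:
  (0, 0): z = 0
  (5.667, 0): z = 22.67
  (0, 8.5): z = 68

The maximum is at (0, 8.5) with z = 68.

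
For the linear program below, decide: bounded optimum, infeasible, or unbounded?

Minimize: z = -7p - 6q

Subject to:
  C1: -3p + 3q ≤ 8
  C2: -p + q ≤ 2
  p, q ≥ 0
Feasible point: (0, 0) satisfies every constraint, so the LP is feasible.
Direction d = (1, 0): for each constraint row a, a·d ≤ 0 —
  (-3)(1) + (3)(0) = -3 ≤ 0
  (-1)(1) + (1)(0) = -1 ≤ 0
and d ≥ 0, so (0, 0) + t·d stays feasible for every t ≥ 0. Along this ray z = -7p - 6q changes by -7 per unit t, so z → −∞.

Unbounded — the objective can decrease without bound over the feasible region.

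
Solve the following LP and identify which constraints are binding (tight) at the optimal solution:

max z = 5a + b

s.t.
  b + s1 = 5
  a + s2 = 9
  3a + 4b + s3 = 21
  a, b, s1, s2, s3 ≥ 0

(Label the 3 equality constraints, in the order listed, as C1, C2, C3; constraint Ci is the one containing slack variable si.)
Optimal: a = 7, b = 0
Slack at optimum:
  C1: slack = 5
  C2: slack = 2
  C3: slack = 0 (binding)
  a ≥ 0: a = 7
  b ≥ 0: b = 0 (binding)
Binding constraints: C3, b ≥ 0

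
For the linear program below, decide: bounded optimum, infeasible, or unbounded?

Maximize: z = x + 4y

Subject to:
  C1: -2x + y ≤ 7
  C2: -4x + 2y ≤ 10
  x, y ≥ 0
Feasible point: (0, 0) satisfies every constraint, so the LP is feasible.
Direction d = (1, 0): for each constraint row a, a·d ≤ 0 —
  (-2)(1) + (1)(0) = -2 ≤ 0
  (-4)(1) + (2)(0) = -4 ≤ 0
and d ≥ 0, so (0, 0) + t·d stays feasible for every t ≥ 0. Along this ray z = x + 4y changes by 1 per unit t, so z → +∞.

The LP is unbounded; z can be made arbitrarily large.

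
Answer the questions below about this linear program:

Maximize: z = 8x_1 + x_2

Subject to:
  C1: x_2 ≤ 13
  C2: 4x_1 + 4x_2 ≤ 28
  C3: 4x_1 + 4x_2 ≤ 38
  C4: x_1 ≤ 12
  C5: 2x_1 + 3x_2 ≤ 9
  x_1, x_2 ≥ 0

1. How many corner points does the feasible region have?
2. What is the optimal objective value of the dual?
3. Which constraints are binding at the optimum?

1. 3
2. 36 (by strong duality, equal to the primal optimum)
3. C5, x_2 ≥ 0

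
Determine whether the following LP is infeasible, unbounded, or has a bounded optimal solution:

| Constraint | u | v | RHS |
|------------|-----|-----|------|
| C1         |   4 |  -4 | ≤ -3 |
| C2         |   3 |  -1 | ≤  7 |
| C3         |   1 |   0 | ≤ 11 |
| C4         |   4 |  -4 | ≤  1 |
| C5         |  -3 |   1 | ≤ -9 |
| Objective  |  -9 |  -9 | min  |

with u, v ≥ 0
C2 requires 3u - v ≤ 7, while C5 (-3u + v ≤ -9) is equivalent to 3u - v ≥ 9. Together they would need 9 ≤ 3u - v ≤ 7, which is impossible since 9 > 7. No point satisfies all constraints.

Infeasible — the constraint set is empty.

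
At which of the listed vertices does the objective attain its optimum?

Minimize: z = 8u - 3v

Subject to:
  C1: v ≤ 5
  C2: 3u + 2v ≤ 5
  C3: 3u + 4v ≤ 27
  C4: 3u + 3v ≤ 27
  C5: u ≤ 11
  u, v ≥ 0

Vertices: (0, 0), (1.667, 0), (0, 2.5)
Evaluating z = 8u - 3v at each vertex:
  (0, 0): z = 0
  (1.667, 0): z = 13.33
  (0, 2.5): z = -7.5

The smallest value is z = -7.5, attained at (0, 2.5).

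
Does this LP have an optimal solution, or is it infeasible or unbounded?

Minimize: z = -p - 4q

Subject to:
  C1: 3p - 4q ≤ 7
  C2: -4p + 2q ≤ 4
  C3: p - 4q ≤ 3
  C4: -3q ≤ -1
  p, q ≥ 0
Feasible point: (0, 1) satisfies every constraint, so the LP is feasible.
Direction d = (1, 1): for each constraint row a, a·d ≤ 0 —
  (3)(1) + (-4)(1) = -1 ≤ 0
  (-4)(1) + (2)(1) = -2 ≤ 0
  (1)(1) + (-4)(1) = -3 ≤ 0
  (0)(1) + (-3)(1) = -3 ≤ 0
and d ≥ 0, so (0, 1) + t·d stays feasible for every t ≥ 0. Along this ray z = -p - 4q changes by -5 per unit t, so z → −∞.

Unbounded: there is a feasible ray along which z → −∞.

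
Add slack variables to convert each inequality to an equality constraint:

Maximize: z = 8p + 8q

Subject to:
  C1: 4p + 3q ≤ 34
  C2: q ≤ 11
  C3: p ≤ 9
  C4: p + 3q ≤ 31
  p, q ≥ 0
max z = 8p + 8q

s.t.
  4p + 3q + s1 = 34
  q + s2 = 11
  p + s3 = 9
  p + 3q + s4 = 31
  p, q, s1, s2, s3, s4 ≥ 0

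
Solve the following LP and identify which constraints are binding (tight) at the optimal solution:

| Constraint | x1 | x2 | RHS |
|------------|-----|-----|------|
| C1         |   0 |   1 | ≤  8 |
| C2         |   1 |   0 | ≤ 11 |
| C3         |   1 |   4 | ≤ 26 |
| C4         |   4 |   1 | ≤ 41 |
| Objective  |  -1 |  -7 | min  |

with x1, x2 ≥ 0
Optimal: x1 = 0, x2 = 6.5
Binding: C3, x1 ≥ 0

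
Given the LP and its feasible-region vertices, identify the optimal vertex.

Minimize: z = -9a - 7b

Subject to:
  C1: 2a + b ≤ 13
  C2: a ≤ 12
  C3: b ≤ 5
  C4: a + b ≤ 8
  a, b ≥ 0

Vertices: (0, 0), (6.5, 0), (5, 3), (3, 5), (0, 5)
Evaluating z = -9a - 7b at each vertex:
  (0, 0): z = 0
  (6.5, 0): z = -58.5
  (5, 3): z = -66
  (3, 5): z = -62
  (0, 5): z = -35

The smallest value is z = -66, attained at (5, 3).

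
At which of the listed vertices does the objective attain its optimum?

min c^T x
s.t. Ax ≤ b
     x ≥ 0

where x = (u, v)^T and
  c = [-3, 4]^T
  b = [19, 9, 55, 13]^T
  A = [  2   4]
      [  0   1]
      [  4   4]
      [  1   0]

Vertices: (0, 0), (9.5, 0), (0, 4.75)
Evaluating z = -3u + 4v at each vertex:
  (0, 0): z = 0
  (9.5, 0): z = -28.5
  (0, 4.75): z = 19

The smallest value is z = -28.5, attained at (9.5, 0).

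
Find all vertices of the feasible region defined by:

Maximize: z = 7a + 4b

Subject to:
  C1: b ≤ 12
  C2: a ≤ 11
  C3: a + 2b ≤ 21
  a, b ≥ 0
Each vertex is the intersection of two constraint boundaries that also satisfies all remaining constraints:
  a = 0 and b = 0 → (0, 0)
  a = 11 and b = 0 → (11, 0)
  a = 11 and a + 2b = 21 → (11, 5)
  a + 2b = 21 and a = 0 → (0, 10.5)

Vertices: (0, 0), (11, 0), (11, 5), (0, 10.5)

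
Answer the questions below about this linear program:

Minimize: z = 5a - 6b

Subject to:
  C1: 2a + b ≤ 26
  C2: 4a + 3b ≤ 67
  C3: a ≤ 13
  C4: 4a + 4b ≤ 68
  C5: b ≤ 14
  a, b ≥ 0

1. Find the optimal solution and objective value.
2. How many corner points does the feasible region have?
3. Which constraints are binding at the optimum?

1. a = 0, b = 14, z = -84
2. 5
3. C5, a ≥ 0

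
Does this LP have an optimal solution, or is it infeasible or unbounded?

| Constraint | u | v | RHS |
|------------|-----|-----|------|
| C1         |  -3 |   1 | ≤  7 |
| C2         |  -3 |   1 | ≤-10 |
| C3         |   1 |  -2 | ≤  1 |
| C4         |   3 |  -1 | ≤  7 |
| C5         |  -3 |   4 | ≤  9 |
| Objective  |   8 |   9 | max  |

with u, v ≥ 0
C4 requires 3u - v ≤ 7, while C2 (-3u + v ≤ -10) is equivalent to 3u - v ≥ 10. Together they would need 10 ≤ 3u - v ≤ 7, which is impossible since 10 > 7. No point satisfies all constraints.

Infeasible — the constraint set is empty.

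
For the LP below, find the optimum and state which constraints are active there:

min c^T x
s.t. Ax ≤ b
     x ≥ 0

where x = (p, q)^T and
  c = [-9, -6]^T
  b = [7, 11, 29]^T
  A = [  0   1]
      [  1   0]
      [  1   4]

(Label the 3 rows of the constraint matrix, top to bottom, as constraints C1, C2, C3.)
Optimal: p = 11, q = 4.5
Binding: C2, C3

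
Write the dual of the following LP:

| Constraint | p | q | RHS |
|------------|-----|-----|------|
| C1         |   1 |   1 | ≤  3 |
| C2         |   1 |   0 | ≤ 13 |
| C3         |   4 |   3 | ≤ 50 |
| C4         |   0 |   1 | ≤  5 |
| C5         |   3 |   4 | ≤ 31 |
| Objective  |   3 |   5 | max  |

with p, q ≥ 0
Minimize: z = 3y1 + 13y2 + 50y3 + 5y4 + 31y5

Subject to:
  C1: -y1 - y2 - 4y3 - 3y5 ≤ -3
  C2: -y1 - 3y3 - y4 - 4y5 ≤ -5
  y1, y2, y3, y4, y5 ≥ 0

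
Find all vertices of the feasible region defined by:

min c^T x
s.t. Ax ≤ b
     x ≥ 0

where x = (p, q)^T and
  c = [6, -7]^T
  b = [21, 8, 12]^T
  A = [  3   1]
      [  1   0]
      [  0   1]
Each vertex is the intersection of two constraint boundaries that also satisfies all remaining constraints:
  p = 0 and q = 0 → (0, 0)
  3p + q = 21 and q = 0 → (7, 0)
  3p + q = 21 and q = 12 → (3, 12)
  q = 12 and p = 0 → (0, 12)

Vertices: (0, 0), (7, 0), (3, 12), (0, 12)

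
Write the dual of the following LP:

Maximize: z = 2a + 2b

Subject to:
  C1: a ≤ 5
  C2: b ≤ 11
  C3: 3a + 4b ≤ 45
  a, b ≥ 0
Minimize: z = 5y1 + 11y2 + 45y3

Subject to:
  C1: -y1 - 3y3 ≤ -2
  C2: -y2 - 4y3 ≤ -2
  y1, y2, y3 ≥ 0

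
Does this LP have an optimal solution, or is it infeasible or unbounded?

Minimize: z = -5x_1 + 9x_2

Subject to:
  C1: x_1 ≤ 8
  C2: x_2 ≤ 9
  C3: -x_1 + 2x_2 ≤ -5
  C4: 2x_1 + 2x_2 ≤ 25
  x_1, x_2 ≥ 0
The point (8, 0) satisfies every constraint, so the LP is feasible; the constraints give x_1 ≤ 8 and x_2 ≤ 9, which with x_1, x_2 ≥ 0 keep the feasible region inside a bounded box. A feasible, bounded LP attains a finite optimum at a vertex.

The LP has an optimal solution: (8, 0) with z = -40.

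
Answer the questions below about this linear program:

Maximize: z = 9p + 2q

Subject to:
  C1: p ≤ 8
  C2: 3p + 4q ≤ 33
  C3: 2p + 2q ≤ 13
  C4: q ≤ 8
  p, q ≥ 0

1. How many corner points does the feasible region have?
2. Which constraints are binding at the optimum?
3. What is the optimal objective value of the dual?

1. 3
2. C3, q ≥ 0
3. 58.5 (by strong duality, equal to the primal optimum)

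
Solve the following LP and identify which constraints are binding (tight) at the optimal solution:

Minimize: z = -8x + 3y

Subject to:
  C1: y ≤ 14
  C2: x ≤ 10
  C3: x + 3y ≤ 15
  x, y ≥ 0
Optimal: x = 10, y = 0
Binding: C2, y ≥ 0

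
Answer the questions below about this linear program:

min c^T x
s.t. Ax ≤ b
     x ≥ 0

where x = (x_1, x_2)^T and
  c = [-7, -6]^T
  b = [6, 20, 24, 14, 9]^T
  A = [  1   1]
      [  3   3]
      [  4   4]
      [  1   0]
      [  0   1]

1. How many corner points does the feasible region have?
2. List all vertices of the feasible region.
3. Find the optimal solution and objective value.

1. 3
2. (0, 0), (6, 0), (0, 6)
3. x_1 = 6, x_2 = 0, z = -42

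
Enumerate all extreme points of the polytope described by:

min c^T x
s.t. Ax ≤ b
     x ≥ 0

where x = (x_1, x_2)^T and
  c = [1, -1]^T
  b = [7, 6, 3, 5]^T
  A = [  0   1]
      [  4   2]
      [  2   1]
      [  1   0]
Each vertex is the intersection of two constraint boundaries that also satisfies all remaining constraints:
  x_1 = 0 and x_2 = 0 → (0, 0)
  4x_1 + 2x_2 = 6 and x_2 = 0 → (1.5, 0)
  4x_1 + 2x_2 = 6 and x_1 = 0 → (0, 3)

Vertices: (0, 0), (1.5, 0), (0, 3)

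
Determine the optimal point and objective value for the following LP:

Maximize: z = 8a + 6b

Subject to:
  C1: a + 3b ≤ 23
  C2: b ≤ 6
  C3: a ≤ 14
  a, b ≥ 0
a = 14, b = 3, z = 130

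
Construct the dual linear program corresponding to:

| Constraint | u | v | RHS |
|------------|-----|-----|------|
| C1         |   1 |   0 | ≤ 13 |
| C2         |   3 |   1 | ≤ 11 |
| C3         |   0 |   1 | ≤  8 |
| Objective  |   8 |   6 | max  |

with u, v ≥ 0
Minimize: z = 13y1 + 11y2 + 8y3

Subject to:
  C1: -y1 - 3y2 ≤ -8
  C2: -y2 - y3 ≤ -6
  y1, y2, y3 ≥ 0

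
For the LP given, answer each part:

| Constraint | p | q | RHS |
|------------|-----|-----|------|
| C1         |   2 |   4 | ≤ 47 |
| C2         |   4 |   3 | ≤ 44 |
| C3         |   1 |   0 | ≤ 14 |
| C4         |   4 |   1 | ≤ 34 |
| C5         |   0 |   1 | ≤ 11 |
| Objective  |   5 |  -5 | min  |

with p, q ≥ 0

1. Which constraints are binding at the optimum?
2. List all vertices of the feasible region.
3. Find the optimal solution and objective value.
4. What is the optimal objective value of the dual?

1. C5, p ≥ 0
2. (0, 0), (8.5, 0), (7.25, 5), (3.5, 10), (1.5, 11), (0, 11)
3. p = 0, q = 11, z = -55
4. -55 (by strong duality, equal to the primal optimum)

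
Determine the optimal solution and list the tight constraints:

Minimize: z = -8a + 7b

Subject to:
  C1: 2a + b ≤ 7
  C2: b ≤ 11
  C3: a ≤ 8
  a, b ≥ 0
Optimal: a = 3.5, b = 0
Binding: C1, b ≥ 0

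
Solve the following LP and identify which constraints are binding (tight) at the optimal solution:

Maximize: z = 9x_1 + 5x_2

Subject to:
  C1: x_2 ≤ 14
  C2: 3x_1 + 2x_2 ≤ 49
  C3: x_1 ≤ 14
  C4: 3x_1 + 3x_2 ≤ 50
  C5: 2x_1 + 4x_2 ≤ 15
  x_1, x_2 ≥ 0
Optimal: x_1 = 7.5, x_2 = 0
Binding: C5, x_2 ≥ 0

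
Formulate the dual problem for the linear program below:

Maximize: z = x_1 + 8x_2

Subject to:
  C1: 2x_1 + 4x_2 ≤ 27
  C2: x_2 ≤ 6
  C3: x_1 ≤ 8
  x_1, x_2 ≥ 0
Minimize: z = 27y1 + 6y2 + 8y3

Subject to:
  C1: -2y1 - y3 ≤ -1
  C2: -4y1 - y2 ≤ -8
  y1, y2, y3 ≥ 0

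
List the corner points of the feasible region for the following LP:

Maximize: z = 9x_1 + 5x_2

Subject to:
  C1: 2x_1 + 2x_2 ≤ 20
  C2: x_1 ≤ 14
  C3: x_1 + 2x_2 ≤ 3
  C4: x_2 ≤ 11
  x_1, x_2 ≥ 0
Each vertex is the intersection of two constraint boundaries that also satisfies all remaining constraints:
  x_1 = 0 and x_2 = 0 → (0, 0)
  x_1 + 2x_2 = 3 and x_2 = 0 → (3, 0)
  x_1 + 2x_2 = 3 and x_1 = 0 → (0, 1.5)

Vertices: (0, 0), (3, 0), (0, 1.5)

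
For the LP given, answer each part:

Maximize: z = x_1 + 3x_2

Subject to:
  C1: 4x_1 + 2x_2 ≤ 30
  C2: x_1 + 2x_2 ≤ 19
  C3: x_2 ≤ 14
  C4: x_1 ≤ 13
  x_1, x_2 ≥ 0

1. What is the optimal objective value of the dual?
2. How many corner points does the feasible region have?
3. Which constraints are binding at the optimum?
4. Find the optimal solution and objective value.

1. 28.5 (by strong duality, equal to the primal optimum)
2. 4
3. C2, x_1 ≥ 0
4. x_1 = 0, x_2 = 9.5, z = 28.5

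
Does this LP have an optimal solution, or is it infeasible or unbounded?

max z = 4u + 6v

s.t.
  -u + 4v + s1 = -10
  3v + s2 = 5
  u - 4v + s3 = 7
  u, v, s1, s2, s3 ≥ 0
The row u - 4v + s3 = 7 with s3 ≥ 0 requires u - 4v ≤ 7, while the row -u + 4v + s1 = -10 with s1 ≥ 0 is equivalent to u - 4v ≥ 10. Together they would need 10 ≤ u - 4v ≤ 7, which is impossible since 10 > 7. No point satisfies all constraints.

Infeasible — the constraint set is empty.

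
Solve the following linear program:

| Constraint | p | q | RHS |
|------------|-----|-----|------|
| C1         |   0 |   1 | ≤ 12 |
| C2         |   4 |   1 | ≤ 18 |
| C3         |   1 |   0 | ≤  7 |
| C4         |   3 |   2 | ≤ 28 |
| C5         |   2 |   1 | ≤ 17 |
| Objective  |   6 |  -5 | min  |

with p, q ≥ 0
Each vertex is the intersection of two constraint boundaries that also satisfies all remaining constraints:
  p = 0 and q = 0 → (0, 0)
  4p + q = 18 and q = 0 → (4.5, 0)
  4p + q = 18 and 3p + 2q = 28 → (1.6, 11.6)
  q = 12 and 3p + 2q = 28 → (1.333, 12)
  q = 12 and p = 0 → (0, 12)

Evaluating z = 6p - 5q at each vertex:
  (0, 0): z = 0
  (4.5, 0): z = 27
  (1.6, 11.6): z = -48.4
  (1.333, 12): z = -52
  (0, 12): z = -60

The minimum is at (0, 12) with z = -60.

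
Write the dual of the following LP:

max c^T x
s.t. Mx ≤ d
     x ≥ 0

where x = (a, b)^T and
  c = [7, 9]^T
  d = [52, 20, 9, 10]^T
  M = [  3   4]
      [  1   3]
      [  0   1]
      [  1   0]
Minimize: z = 52y1 + 20y2 + 9y3 + 10y4

Subject to:
  C1: -3y1 - y2 - y4 ≤ -7
  C2: -4y1 - 3y2 - y3 ≤ -9
  y1, y2, y3, y4 ≥ 0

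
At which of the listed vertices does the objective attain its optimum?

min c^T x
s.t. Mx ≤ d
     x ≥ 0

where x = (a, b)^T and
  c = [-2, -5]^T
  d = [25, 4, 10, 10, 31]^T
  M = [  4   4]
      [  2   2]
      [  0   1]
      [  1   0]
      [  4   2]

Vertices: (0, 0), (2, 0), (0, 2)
(0, 2) with z = -10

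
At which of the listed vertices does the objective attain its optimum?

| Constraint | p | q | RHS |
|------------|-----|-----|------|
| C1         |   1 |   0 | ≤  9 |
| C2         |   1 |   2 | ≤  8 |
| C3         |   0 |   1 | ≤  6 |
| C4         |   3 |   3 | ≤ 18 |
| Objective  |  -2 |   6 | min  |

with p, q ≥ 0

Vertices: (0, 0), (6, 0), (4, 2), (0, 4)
(6, 0) with z = -12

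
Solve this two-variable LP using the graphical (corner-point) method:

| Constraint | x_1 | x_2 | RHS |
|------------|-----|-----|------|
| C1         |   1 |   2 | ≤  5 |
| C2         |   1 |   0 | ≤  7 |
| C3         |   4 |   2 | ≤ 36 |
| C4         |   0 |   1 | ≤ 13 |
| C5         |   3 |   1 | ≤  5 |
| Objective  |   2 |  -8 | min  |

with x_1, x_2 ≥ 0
x_1 = 0, x_2 = 2.5, z = -20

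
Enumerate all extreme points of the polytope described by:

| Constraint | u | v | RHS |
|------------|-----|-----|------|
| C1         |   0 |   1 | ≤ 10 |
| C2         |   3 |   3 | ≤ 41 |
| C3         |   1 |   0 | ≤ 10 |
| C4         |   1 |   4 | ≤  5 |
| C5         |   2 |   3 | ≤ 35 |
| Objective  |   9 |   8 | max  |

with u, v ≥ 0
Each vertex is the intersection of two constraint boundaries that also satisfies all remaining constraints:
  u = 0 and v = 0 → (0, 0)
  u + 4v = 5 and v = 0 → (5, 0)
  u + 4v = 5 and u = 0 → (0, 1.25)

Vertices: (0, 0), (5, 0), (0, 1.25)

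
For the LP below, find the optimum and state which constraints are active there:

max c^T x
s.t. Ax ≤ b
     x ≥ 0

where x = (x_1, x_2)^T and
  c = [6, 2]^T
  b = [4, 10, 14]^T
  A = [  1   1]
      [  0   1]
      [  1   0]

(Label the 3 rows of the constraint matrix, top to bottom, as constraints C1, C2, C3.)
Optimal: x_1 = 4, x_2 = 0
Slack at optimum:
  C1: slack = 0 (binding)
  C2: slack = 10
  C3: slack = 10
  x_1 ≥ 0: x_1 = 4
  x_2 ≥ 0: x_2 = 0 (binding)
Binding constraints: C1, x_2 ≥ 0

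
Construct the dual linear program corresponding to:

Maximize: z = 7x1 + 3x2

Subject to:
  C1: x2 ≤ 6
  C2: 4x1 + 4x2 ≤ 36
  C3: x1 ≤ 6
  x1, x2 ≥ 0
Minimize: z = 6y1 + 36y2 + 6y3

Subject to:
  C1: -4y2 - y3 ≤ -7
  C2: -y1 - 4y2 ≤ -3
  y1, y2, y3 ≥ 0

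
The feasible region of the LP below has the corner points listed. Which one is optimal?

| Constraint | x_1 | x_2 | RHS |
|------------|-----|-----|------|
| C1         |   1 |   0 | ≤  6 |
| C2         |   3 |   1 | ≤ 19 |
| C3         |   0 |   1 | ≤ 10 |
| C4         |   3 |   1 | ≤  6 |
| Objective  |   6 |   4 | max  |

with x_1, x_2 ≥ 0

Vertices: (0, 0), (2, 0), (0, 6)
(0, 6) with z = 24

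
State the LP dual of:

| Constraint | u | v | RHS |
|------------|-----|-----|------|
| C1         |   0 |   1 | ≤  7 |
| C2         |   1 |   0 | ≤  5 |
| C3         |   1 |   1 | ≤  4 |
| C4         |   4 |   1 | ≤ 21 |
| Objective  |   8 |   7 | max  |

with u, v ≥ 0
Minimize: z = 7y1 + 5y2 + 4y3 + 21y4

Subject to:
  C1: -y2 - y3 - 4y4 ≤ -8
  C2: -y1 - y3 - y4 ≤ -7
  y1, y2, y3, y4 ≥ 0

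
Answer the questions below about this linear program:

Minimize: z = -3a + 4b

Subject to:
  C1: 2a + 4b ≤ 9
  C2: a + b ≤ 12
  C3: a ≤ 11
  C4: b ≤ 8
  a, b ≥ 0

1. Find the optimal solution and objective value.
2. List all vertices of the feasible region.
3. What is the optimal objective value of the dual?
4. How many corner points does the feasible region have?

1. a = 4.5, b = 0, z = -13.5
2. (0, 0), (4.5, 0), (0, 2.25)
3. -13.5 (by strong duality, equal to the primal optimum)
4. 3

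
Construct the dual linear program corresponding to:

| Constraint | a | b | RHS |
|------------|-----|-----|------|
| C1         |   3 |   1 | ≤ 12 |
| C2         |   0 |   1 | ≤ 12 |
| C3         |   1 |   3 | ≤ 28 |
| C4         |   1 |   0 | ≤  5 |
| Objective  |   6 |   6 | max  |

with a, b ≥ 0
Minimize: z = 12y1 + 12y2 + 28y3 + 5y4

Subject to:
  C1: -3y1 - y3 - y4 ≤ -6
  C2: -y1 - y2 - 3y3 ≤ -6
  y1, y2, y3, y4 ≥ 0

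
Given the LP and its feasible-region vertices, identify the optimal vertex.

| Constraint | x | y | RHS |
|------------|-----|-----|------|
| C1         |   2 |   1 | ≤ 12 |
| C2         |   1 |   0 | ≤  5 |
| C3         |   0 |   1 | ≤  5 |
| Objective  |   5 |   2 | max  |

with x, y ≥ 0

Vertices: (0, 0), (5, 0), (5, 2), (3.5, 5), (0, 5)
Evaluating z = 5x + 2y at each vertex:
  (0, 0): z = 0
  (5, 0): z = 25
  (5, 2): z = 29
  (3.5, 5): z = 27.5
  (0, 5): z = 10

The largest value is z = 29, attained at (5, 2).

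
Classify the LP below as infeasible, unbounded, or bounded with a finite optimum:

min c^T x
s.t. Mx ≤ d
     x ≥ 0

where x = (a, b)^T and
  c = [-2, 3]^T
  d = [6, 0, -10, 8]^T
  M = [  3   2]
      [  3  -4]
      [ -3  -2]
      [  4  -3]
One constraint requires 3a + 2b ≤ 6, while the constraint -3a - 2b ≤ -10 is equivalent to 3a + 2b ≥ 10. Together they would need 10 ≤ 3a + 2b ≤ 6, which is impossible since 10 > 6. No point satisfies all constraints.

Infeasible — the constraint set is empty.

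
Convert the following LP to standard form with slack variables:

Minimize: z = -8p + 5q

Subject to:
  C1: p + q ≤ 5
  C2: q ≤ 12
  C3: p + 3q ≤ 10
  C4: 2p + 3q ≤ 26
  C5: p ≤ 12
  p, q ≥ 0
min z = -8p + 5q

s.t.
  p + q + s1 = 5
  q + s2 = 12
  p + 3q + s3 = 10
  2p + 3q + s4 = 26
  p + s5 = 12
  p, q, s1, s2, s3, s4, s5 ≥ 0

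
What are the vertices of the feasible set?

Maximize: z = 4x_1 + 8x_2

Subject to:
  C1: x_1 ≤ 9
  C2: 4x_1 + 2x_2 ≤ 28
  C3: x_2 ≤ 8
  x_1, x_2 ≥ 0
Each vertex is the intersection of two constraint boundaries that also satisfies all remaining constraints:
  x_1 = 0 and x_2 = 0 → (0, 0)
  4x_1 + 2x_2 = 28 and x_2 = 0 → (7, 0)
  4x_1 + 2x_2 = 28 and x_2 = 8 → (3, 8)
  x_2 = 8 and x_1 = 0 → (0, 8)

Vertices: (0, 0), (7, 0), (3, 8), (0, 8)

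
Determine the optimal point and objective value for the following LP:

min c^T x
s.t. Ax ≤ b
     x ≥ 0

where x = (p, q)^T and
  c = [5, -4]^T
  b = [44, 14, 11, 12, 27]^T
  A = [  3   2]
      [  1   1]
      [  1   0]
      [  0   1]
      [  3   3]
Each vertex is the intersection of two constraint boundaries that also satisfies all remaining constraints:
  p = 0 and q = 0 → (0, 0)
  3p + 3q = 27 and q = 0 → (9, 0)
  3p + 3q = 27 and p = 0 → (0, 9)

Evaluating z = 5p - 4q at each vertex:
  (0, 0): z = 0
  (9, 0): z = 45
  (0, 9): z = -36

The minimum is at (0, 9) with z = -36.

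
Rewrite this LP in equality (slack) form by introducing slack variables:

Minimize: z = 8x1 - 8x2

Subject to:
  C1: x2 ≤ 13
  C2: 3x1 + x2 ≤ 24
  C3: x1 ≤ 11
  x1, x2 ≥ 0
min z = 8x1 - 8x2

s.t.
  x2 + s1 = 13
  3x1 + x2 + s2 = 24
  x1 + s3 = 11
  x1, x2, s1, s2, s3 ≥ 0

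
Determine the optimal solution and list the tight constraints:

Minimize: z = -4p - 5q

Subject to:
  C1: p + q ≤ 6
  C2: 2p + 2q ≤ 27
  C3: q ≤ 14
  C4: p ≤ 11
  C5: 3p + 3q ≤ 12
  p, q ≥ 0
Optimal: p = 0, q = 4
Slack at optimum:
  C1: slack = 2
  C2: slack = 19
  C3: slack = 10
  C4: slack = 11
  C5: slack = 0 (binding)
  p ≥ 0: p = 0 (binding)
  q ≥ 0: q = 4
Binding constraints: C5, p ≥ 0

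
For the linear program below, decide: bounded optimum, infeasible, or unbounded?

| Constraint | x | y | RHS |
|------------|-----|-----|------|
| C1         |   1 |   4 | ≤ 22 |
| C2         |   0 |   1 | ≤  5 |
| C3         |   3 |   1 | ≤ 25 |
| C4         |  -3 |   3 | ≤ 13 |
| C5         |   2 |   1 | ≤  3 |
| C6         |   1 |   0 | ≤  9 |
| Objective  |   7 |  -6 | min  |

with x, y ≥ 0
The point (0, 3) satisfies every constraint, so the LP is feasible; the constraints give x ≤ 9 and y ≤ 5, which with x, y ≥ 0 keep the feasible region inside a bounded box. A feasible, bounded LP attains a finite optimum at a vertex.

Bounded optimum: z* = -18 at (0, 3).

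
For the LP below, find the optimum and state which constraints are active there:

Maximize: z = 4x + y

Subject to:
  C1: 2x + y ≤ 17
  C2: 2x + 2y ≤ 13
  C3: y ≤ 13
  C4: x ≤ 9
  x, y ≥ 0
Optimal: x = 6.5, y = 0
Slack at optimum:
  C1: slack = 4
  C2: slack = 0 (binding)
  C3: slack = 13
  C4: slack = 2.5
  x ≥ 0: x = 6.5
  y ≥ 0: y = 0 (binding)
Binding constraints: C2, y ≥ 0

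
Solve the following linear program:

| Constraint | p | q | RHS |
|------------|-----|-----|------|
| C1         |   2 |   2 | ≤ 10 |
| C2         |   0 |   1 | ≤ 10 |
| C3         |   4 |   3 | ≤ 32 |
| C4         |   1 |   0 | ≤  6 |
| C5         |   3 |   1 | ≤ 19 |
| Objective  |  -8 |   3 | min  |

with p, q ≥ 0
p = 5, q = 0, z = -40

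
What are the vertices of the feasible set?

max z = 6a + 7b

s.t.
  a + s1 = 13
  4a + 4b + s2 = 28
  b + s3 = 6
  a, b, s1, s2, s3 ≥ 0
Each vertex is the intersection of two constraint boundaries that also satisfies all remaining constraints:
  a = 0 and b = 0 → (0, 0)
  4a + 4b = 28 and b = 0 → (7, 0)
  4a + 4b = 28 and b = 6 → (1, 6)
  b = 6 and a = 0 → (0, 6)

Vertices: (0, 0), (7, 0), (1, 6), (0, 6)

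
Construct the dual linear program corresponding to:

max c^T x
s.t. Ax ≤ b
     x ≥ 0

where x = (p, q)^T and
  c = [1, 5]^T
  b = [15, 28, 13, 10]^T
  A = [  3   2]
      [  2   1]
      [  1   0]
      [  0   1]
Minimize: z = 15y1 + 28y2 + 13y3 + 10y4

Subject to:
  C1: -3y1 - 2y2 - y3 ≤ -1
  C2: -2y1 - y2 - y4 ≤ -5
  y1, y2, y3, y4 ≥ 0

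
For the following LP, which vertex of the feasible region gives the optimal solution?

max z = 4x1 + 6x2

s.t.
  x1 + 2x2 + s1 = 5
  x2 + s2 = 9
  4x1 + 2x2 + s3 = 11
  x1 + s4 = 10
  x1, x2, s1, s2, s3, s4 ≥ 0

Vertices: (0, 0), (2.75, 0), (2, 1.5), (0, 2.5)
Evaluating z = 4x1 + 6x2 at each vertex:
  (0, 0): z = 0
  (2.75, 0): z = 11
  (2, 1.5): z = 17
  (0, 2.5): z = 15

The largest value is z = 17, attained at (2, 1.5).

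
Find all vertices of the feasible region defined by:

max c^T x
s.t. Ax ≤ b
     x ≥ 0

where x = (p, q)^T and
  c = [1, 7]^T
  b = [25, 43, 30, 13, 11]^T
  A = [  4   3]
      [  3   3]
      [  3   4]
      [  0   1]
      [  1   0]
Each vertex is the intersection of two constraint boundaries that also satisfies all remaining constraints:
  p = 0 and q = 0 → (0, 0)
  4p + 3q = 25 and q = 0 → (6.25, 0)
  4p + 3q = 25 and 3p + 4q = 30 → (1.429, 6.429)
  3p + 4q = 30 and p = 0 → (0, 7.5)

Vertices: (0, 0), (6.25, 0), (1.429, 6.429), (0, 7.5)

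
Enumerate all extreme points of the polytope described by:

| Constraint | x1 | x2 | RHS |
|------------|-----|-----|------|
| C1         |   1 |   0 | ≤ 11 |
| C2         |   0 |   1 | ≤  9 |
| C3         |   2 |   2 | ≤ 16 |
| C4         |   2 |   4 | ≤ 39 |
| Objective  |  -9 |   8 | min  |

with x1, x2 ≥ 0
Each vertex is the intersection of two constraint boundaries that also satisfies all remaining constraints:
  x1 = 0 and x2 = 0 → (0, 0)
  2x1 + 2x2 = 16 and x2 = 0 → (8, 0)
  2x1 + 2x2 = 16 and x1 = 0 → (0, 8)

Vertices: (0, 0), (8, 0), (0, 8)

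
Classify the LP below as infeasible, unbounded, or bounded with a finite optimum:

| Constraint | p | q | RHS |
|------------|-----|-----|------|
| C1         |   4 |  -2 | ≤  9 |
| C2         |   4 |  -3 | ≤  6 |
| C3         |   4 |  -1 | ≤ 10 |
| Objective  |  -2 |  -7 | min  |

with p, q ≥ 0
Feasible point: (0, 0) satisfies every constraint, so the LP is feasible.
Direction d = (0, 1): for each constraint row a, a·d ≤ 0 —
  (4)(0) + (-2)(1) = -2 ≤ 0
  (4)(0) + (-3)(1) = -3 ≤ 0
  (4)(0) + (-1)(1) = -1 ≤ 0
and d ≥ 0, so (0, 0) + t·d stays feasible for every t ≥ 0. Along this ray z = -2p - 7q changes by -7 per unit t, so z → −∞.

Unbounded: there is a feasible ray along which z → −∞.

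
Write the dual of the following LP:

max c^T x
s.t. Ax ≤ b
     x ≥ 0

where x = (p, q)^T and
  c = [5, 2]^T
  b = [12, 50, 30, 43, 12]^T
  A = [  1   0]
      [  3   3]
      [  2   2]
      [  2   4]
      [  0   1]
Minimize: z = 12y1 + 50y2 + 30y3 + 43y4 + 12y5

Subject to:
  C1: -y1 - 3y2 - 2y3 - 2y4 ≤ -5
  C2: -3y2 - 2y3 - 4y4 - y5 ≤ -2
  y1, y2, y3, y4, y5 ≥ 0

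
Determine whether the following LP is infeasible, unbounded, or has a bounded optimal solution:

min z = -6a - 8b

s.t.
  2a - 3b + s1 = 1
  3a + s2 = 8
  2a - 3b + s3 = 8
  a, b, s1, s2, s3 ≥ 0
Feasible point: (0, 0) satisfies every constraint, so the LP is feasible.
Direction d = (0, 1): for each constraint row a, a·d ≤ 0 —
  (2)(0) + (-3)(1) = -3 ≤ 0
  (3)(0) + (0)(1) = 0 ≤ 0
  (2)(0) + (-3)(1) = -3 ≤ 0
and d ≥ 0, so (0, 0) + t·d stays feasible for every t ≥ 0. Along this ray z = -6a - 8b changes by -8 per unit t, so z → −∞.

Unbounded — the objective can decrease without bound over the feasible region.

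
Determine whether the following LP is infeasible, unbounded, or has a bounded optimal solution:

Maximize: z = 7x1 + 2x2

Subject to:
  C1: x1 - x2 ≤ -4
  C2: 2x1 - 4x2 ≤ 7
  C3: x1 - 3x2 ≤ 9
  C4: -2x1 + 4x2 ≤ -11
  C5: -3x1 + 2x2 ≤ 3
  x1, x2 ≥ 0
C2 requires 2x1 - 4x2 ≤ 7, while C4 (-2x1 + 4x2 ≤ -11) is equivalent to 2x1 - 4x2 ≥ 11. Together they would need 11 ≤ 2x1 - 4x2 ≤ 7, which is impossible since 11 > 7. No point satisfies all constraints.

Infeasible: no point satisfies all constraints simultaneously.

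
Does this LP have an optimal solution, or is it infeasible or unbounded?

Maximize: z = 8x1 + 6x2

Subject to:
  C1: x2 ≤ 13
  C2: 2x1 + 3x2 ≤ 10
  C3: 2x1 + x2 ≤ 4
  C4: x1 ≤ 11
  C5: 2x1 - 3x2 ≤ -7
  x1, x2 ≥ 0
The point (0.5, 3) satisfies every constraint, so the LP is feasible; the constraints give x1 ≤ 11 and x2 ≤ 13, which with x1, x2 ≥ 0 keep the feasible region inside a bounded box. A feasible, bounded LP attains a finite optimum at a vertex.

Evaluating z = 8x1 + 6x2 at each vertex:
  (0, 2.333): z = 14
  (0.625, 2.75): z = 21.5
  (0.5, 3): z = 22
  (0, 3.333): z = 20

Feasible with finite optimum z* = 22 at (0.5, 3).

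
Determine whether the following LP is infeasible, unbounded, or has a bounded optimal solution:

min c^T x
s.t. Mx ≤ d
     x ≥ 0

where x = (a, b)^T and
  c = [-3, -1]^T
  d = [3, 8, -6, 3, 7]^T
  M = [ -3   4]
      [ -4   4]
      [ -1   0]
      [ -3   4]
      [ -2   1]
Feasible point: (6, 0) satisfies every constraint, so the LP is feasible.
Direction d = (1, 0): for each constraint row a, a·d ≤ 0 —
  (-3)(1) + (4)(0) = -3 ≤ 0
  (-4)(1) + (4)(0) = -4 ≤ 0
  (-1)(1) + (0)(0) = -1 ≤ 0
  (-3)(1) + (4)(0) = -3 ≤ 0
  (-2)(1) + (1)(0) = -2 ≤ 0
and d ≥ 0, so (6, 0) + t·d stays feasible for every t ≥ 0. Along this ray z = -3a - b changes by -3 per unit t, so z → −∞.

Unbounded — the objective can decrease without bound over the feasible region.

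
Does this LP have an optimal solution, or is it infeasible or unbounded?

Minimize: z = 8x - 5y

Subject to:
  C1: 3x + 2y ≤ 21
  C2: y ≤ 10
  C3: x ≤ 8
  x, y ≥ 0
The point (0, 10) satisfies every constraint, so the LP is feasible; the constraints give x ≤ 8 and y ≤ 10, which with x, y ≥ 0 keep the feasible region inside a bounded box. A feasible, bounded LP attains a finite optimum at a vertex.

Evaluating z = 8x - 5y at each vertex:
  (0, 0): z = 0
  (7, 0): z = 56
  (0.3333, 10): z = -47.33
  (0, 10): z = -50

Feasible with finite optimum z* = -50 at (0, 10).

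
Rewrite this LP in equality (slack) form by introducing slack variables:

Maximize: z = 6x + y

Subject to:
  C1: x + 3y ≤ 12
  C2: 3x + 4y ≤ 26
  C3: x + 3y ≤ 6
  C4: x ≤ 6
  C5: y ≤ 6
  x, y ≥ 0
max z = 6x + y

s.t.
  x + 3y + s1 = 12
  3x + 4y + s2 = 26
  x + 3y + s3 = 6
  x + s4 = 6
  y + s5 = 6
  x, y, s1, s2, s3, s4, s5 ≥ 0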